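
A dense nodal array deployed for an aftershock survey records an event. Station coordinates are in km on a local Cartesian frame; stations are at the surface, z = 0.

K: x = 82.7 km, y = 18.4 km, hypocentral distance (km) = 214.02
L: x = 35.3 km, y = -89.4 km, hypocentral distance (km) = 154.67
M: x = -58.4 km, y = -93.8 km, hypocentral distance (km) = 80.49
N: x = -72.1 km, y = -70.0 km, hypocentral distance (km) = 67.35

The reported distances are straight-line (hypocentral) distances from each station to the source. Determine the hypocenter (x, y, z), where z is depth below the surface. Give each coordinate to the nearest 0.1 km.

x ≈ -105.9 km, y ≈ -64.5 km, depth ≈ 58.0 km

Each station gives a sphere (x−x_i)² + (y−y_i)² + z² = d_i² (stations at z=0).
Subtracting the K sphere from L and M: z² cancels, leaving linear equations in x and y:
-94.8 x − 215.6 y = 23942.35
-282.2 x − 224.4 y = 44357.07
Solving: x ≈ -105.909, y ≈ -64.481 km (keep extra digits for the depth step; rounded: -105.9, -64.5).
Then from the K sphere: z² = 214.02² − (x − 82.7)² − (y − 18.4)² with x = -105.909, y = -64.481, so z ≈ 57.982 ≈ 58.0 km.
Check against N (with the unrounded solution): distance 67.35 ≈ 67.35 km. ✓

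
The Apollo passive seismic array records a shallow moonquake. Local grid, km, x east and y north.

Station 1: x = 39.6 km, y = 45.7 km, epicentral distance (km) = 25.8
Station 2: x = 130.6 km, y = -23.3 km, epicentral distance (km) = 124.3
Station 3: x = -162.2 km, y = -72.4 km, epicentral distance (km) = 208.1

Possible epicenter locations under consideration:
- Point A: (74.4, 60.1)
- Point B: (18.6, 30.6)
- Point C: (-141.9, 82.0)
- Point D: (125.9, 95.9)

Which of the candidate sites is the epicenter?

Point B

For each candidate, compare |candidate − station| to the reported distance:
Point A: residuals Station 1 11.9, Station 2 23.7, Station 3 63.1 → max 63.1 km
Point B: residuals Station 1 0.1, Station 2 0.0, Station 3 0.0 → max 0.1 km
Point C: residuals Station 1 159.3, Station 2 167.8, Station 3 52.4 → max 167.8 km
Point D: residuals Station 1 74.0, Station 2 5.0, Station 3 125.6 → max 125.6 km
Only Point B has all residuals ≈ 0.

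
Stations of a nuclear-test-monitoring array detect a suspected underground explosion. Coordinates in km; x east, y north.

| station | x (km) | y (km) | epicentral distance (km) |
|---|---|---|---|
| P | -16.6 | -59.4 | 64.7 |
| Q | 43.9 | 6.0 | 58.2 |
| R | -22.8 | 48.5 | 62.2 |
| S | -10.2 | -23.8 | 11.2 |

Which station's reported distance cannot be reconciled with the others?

P

Solve using three stations at a time. Using Q, R, S (subtract circle equations pairwise → linear system) gives (x, y) ≈ (-11.2, -12.6).
Distances from that point to each station vs reported:
  P: calculated 47.1 vs reported 64.7 → residual 17.6 km
  Q: calculated 58.2 vs reported 58.2 → residual 0.0 km
  R: calculated 62.2 vs reported 62.2 → residual 0.0 km
  S: calculated 11.2 vs reported 11.2 → residual 0.0 km
Q, R, S are mutually consistent (residuals ≈ 0); P is off by 17.6 km.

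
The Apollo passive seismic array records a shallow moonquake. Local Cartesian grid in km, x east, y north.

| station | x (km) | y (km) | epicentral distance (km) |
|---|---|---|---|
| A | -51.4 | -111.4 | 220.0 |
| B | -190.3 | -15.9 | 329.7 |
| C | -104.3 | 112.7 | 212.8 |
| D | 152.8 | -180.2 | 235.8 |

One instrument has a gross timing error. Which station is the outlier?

B

Solve using three stations at a time. Using A, C, D (subtract circle equations pairwise → linear system) gives (x, y) ≈ (98.8, 49.3).
Distances from that point to each station vs reported:
  A: calculated 220.0 vs reported 220.0 → residual 0.0 km
  B: calculated 296.4 vs reported 329.7 → residual 33.3 km
  C: calculated 212.8 vs reported 212.8 → residual 0.0 km
  D: calculated 235.8 vs reported 235.8 → residual 0.0 km
A, C, D are mutually consistent (residuals ≈ 0); B is off by 33.3 km.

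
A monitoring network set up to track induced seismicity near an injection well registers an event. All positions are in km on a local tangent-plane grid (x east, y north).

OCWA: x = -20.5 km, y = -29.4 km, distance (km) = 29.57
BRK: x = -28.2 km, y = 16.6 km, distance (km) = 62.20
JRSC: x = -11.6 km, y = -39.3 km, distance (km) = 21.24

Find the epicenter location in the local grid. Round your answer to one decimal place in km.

8.8 km east, -33.4 km north

Circle about each station: (x + 20.5)² + (y + 29.4)² = 29.57²; (x + 28.2)² + (y − 16.6)² = 62.20²; (x + 11.6)² + (y + 39.3)² = 21.24².
Subtracting pairs of circle equations eliminates x²+y² and gives linear equations (the radical axes):
-15.4 x + 92.0 y = -3208.27
17.8 x − 19.8 y = 817.69
Solving the 2×2 system: x ≈ 8.8, y ≈ -33.4 km.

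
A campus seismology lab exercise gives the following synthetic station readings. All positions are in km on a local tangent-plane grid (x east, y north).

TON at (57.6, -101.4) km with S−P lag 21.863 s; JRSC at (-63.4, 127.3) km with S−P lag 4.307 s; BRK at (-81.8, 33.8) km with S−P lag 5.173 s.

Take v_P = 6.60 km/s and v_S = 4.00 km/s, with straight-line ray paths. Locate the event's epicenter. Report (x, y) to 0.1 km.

Distance from S−P lag: d = Δt · v_P v_S / (v_P − v_S) = Δt · (6.60·4.00)/(6.60−4.00) ≈ 10.1538·Δt.
So d_TON = 221.99, d_JRSC = 43.73, d_BRK = 52.53 km.
Circle about each station: (x − 57.6)² + (y + 101.4)² = 221.99²; (x + 63.4)² + (y − 127.3)² = 43.73²; (x + 81.8)² + (y − 33.8)² = 52.53².
Subtracting pairs of circle equations eliminates x²+y² and gives linear equations (the radical axes):
-242.0 x + 457.4 y = 53992.38
-278.8 x + 270.4 y = 40754.12
Solving the 2×2 system: x ≈ -65.1, y ≈ 83.6 km.
Check against TON (with the unrounded x, y): √((x − 57.6)²+(y + 101.4)²) = 221.99 ≈ 221.99 km. ✓

x ≈ -65.1 km, y ≈ 83.6 km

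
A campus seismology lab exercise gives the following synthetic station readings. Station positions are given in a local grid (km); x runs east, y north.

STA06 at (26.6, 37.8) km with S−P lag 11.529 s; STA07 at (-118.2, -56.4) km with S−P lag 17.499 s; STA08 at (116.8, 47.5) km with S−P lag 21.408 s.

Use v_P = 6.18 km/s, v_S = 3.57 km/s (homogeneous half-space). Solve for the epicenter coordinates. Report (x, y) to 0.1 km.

Distance from S−P lag: d = Δt · v_P v_S / (v_P − v_S) = Δt · (6.18·3.57)/(6.18−3.57) ≈ 8.4531·Δt.
So d_STA06 = 97.46, d_STA07 = 147.92, d_STA08 = 180.96 km.
Circle about each station: (x − 26.6)² + (y − 37.8)² = 97.46²; (x + 118.2)² + (y + 56.4)² = 147.92²; (x − 116.8)² + (y − 47.5)² = 180.96².
Subtracting pairs of circle equations eliminates x²+y² and gives linear equations (the radical axes):
-289.6 x − 188.4 y = 2633.93
180.4 x + 19.4 y = -9485.98
Solving the 2×2 system: x ≈ -61.2, y ≈ 80.1 km.

-61.2 km east, 80.1 km north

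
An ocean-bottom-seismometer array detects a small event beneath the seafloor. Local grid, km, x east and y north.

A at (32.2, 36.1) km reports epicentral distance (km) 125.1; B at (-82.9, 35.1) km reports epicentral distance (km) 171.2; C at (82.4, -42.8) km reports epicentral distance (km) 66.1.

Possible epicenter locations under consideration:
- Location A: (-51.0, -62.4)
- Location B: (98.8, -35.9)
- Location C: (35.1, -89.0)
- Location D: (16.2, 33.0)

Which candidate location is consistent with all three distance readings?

For each candidate, compare |candidate − station| to the reported distance:
Location A: residuals A 3.8, B 68.6, C 68.7 → max 68.7 km
Location B: residuals A 27.0, B 23.9, C 48.3 → max 48.3 km
Location C: residuals A 0.0, B 0.0, C 0.0 → max 0.0 km
Location D: residuals A 108.8, B 72.1, C 34.5 → max 108.8 km
Only Location C has all residuals ≈ 0.

Location C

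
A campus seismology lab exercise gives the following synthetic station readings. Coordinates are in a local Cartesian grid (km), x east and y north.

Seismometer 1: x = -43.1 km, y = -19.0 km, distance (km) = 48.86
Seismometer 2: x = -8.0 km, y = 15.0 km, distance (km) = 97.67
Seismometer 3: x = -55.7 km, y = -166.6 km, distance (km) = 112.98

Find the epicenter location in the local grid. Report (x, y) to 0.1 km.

Circle about each station: (x + 43.1)² + (y + 19.0)² = 48.86²; (x + 8.0)² + (y − 15.0)² = 97.67²; (x + 55.7)² + (y + 166.6)² = 112.98².
Subtracting the Seismometer 1 equation from the Seismometer 2 and Seismometer 3 equations removes the quadratic terms:
70.2 x + 68.0 y = -9081.74
-25.2 x − 295.2 y = 18262.26
Solving the 2×2 system: x ≈ -75.7, y ≈ -55.4 km.
Check against Seismometer 1 (with the unrounded x, y): √((x + 43.1)²+(y + 19.0)²) = 48.87 ≈ 48.86 km. ✓

x ≈ -75.7 km, y ≈ -55.4 km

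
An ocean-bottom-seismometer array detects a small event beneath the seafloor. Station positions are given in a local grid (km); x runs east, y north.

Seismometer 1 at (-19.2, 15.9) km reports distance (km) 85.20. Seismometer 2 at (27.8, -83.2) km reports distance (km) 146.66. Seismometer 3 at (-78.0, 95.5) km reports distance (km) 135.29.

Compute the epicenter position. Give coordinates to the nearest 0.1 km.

Circle about each station: (x + 19.2)² + (y − 15.9)² = 85.20²; (x − 27.8)² + (y + 83.2)² = 146.66²; (x + 78.0)² + (y − 95.5)² = 135.29².
Subtracting the Seismometer 1 equation from the Seismometer 2 and Seismometer 3 equations removes the quadratic terms:
94.0 x − 198.2 y = -7176.49
-117.6 x + 159.2 y = 3538.46
Solving the 2×2 system: x ≈ 52.9, y ≈ 61.3 km.
Check against Seismometer 1 (with the unrounded x, y): √((x + 19.2)²+(y − 15.9)²) = 85.18 ≈ 85.20 km. ✓

52.9 km east, 61.3 km north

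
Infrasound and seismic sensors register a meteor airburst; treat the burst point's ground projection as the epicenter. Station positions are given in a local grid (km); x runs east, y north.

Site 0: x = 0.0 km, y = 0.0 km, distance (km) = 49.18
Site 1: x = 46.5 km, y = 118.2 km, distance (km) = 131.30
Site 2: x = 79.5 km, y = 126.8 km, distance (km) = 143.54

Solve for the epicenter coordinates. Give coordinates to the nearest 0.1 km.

Circle about each station: x² + y² = 49.18²; (x − 46.5)² + (y − 118.2)² = 131.30²; (x − 79.5)² + (y − 126.8)² = 143.54².
Subtracting the Site 0 equation from the Site 1 and Site 2 equations removes the quadratic terms:
93.0 x + 236.4 y = 1312.47
159.0 x + 253.6 y = 4213.43
Solving the 2×2 system: x ≈ 47.4, y ≈ -13.1 km.

(47.4, -13.1)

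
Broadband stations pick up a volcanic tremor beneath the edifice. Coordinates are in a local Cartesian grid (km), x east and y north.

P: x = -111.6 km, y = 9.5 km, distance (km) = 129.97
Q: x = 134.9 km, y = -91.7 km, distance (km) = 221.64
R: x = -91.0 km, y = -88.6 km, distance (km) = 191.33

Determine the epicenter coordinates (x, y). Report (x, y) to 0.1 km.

Circle about each station: (x + 111.6)² + (y − 9.5)² = 129.97²; (x − 134.9)² + (y + 91.7)² = 221.64²; (x + 91.0)² + (y + 88.6)² = 191.33².
Subtracting pairs of circle equations eliminates x²+y² and gives linear equations (the radical axes):
493.0 x − 202.4 y = -18170.00
41.2 x − 196.2 y = -16128.82
Solving the 2×2 system: x ≈ -3.4, y ≈ 81.5 km.
Check against P (with the unrounded x, y): √((x + 111.6)²+(y − 9.5)²) = 129.96 ≈ 129.97 km. ✓

-3.4 km east, 81.5 km north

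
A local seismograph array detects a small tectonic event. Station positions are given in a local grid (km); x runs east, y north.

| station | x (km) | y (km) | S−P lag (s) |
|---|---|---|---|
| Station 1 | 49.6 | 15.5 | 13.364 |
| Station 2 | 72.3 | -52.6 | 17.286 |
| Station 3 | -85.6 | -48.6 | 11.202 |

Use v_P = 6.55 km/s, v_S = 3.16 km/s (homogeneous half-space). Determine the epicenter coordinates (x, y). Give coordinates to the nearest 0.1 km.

x ≈ -26.2 km, y ≈ -14.7 km

Distance from S−P lag: d = Δt · v_P v_S / (v_P − v_S) = Δt · (6.55·3.16)/(6.55−3.16) ≈ 6.1056·Δt.
So d_Station 1 = 81.60, d_Station 2 = 105.54, d_Station 3 = 68.39 km.
Circle about each station: (x − 49.6)² + (y − 15.5)² = 81.60²; (x − 72.3)² + (y + 52.6)² = 105.54²; (x + 85.6)² + (y + 48.6)² = 68.39².
Subtracting the Station 1 equation from the Station 2 and Station 3 equations removes the quadratic terms:
45.4 x − 136.2 y = 813.51
-270.4 x − 128.2 y = 8970.28
Solving the 2×2 system: x ≈ -26.2, y ≈ -14.7 km.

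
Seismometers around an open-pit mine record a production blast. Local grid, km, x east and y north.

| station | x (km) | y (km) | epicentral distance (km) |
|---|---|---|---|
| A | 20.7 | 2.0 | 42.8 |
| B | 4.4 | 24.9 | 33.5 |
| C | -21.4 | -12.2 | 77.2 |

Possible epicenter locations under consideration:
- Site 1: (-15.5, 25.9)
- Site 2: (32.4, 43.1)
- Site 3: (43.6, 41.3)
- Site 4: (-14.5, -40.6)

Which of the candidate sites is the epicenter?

For each candidate, compare |candidate − station| to the reported distance:
Site 1: residuals A 0.6, B 13.6, C 38.6 → max 38.6 km
Site 2: residuals A 0.1, B 0.1, C 0.0 → max 0.1 km
Site 3: residuals A 2.7, B 9.0, C 7.0 → max 9.0 km
Site 4: residuals A 12.5, B 34.7, C 48.0 → max 48.0 km
Only Site 2 has all residuals ≈ 0.

Site 2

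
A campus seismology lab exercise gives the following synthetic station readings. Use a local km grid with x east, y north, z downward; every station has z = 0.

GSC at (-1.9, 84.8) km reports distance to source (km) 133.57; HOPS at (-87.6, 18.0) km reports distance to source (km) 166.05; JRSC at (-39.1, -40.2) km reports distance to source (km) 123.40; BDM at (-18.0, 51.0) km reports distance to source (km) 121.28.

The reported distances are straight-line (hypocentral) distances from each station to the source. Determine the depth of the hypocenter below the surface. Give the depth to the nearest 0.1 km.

Each station gives a sphere (x−x_i)² + (y−y_i)² + z² = d_i² (stations at z=0).
Subtracting the GSC sphere from HOPS and JRSC: z² cancels, leaving linear equations in x and y:
-171.4 x − 133.6 y = -8928.55
-74.4 x − 250.0 y = -1436.42
Solving: x ≈ 61.994, y ≈ -12.704 km (keep extra digits for the depth step; rounded: 62.0, -12.7).
Then from the GSC sphere: z² = 133.57² − (x + 1.9)² − (y − 84.8)² with x = 61.994, y = -12.704, so z ≈ 65.203 ≈ 65.2 km.

z ≈ 65.2 km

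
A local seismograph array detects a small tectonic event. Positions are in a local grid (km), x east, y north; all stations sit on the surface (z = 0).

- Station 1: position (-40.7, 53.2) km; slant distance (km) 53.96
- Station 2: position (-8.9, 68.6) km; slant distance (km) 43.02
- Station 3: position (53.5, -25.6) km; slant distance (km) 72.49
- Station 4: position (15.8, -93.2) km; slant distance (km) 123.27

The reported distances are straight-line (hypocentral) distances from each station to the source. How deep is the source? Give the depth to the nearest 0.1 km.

8.1 km

Each station gives a sphere (x−x_i)² + (y−y_i)² + z² = d_i² (stations at z=0).
Subtracting the Station 1 sphere from Station 2 and Station 3: z² cancels, leaving linear equations in x and y:
63.6 x + 30.8 y = 1359.40
188.4 x − 157.6 y = -3312.24
Solving: x ≈ 7.091, y ≈ 29.494 km (keep extra digits for the depth step; rounded: 7.1, 29.5).
Then from the Station 1 sphere: z² = 53.96² − (x + 40.7)² − (y − 53.2)² with x = 7.091, y = 29.494, so z ≈ 8.107 ≈ 8.1 km.
Check against Station 4 (with the unrounded solution): distance 123.27 ≈ 123.27 km. ✓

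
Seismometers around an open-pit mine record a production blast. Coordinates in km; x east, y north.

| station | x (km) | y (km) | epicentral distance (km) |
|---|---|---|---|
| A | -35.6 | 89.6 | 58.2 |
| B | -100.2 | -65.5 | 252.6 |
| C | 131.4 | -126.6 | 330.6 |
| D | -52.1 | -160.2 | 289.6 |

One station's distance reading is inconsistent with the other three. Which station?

B

Solve using three stations at a time. Using A, C, D (subtract circle equations pairwise → linear system) gives (x, y) ≈ (-79.4, 128.1).
Distances from that point to each station vs reported:
  A: calculated 58.3 vs reported 58.2 → residual 0.1 km
  B: calculated 194.8 vs reported 252.6 → residual 57.8 km
  C: calculated 330.6 vs reported 330.6 → residual 0.0 km
  D: calculated 289.6 vs reported 289.6 → residual 0.0 km
A, C, D are mutually consistent (residuals ≈ 0); B is off by 57.8 km.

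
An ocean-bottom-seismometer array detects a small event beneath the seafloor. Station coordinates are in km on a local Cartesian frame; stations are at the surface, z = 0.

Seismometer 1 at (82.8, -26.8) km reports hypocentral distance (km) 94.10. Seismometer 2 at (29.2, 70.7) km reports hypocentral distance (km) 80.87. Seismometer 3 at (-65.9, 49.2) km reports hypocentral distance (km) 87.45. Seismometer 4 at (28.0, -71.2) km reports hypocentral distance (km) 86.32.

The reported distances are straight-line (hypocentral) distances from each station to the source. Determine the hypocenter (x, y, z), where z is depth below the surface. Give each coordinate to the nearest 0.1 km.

x ≈ 0.3 km, y ≈ 3.2 km, depth ≈ 33.9 km

Each station gives a sphere (x−x_i)² + (y−y_i)² + z² = d_i² (stations at z=0).
Subtracting the Seismometer 1 sphere from Seismometer 2 and Seismometer 3: z² cancels, leaving linear equations in x and y:
-107.2 x + 195.0 y = 591.90
-297.4 x + 152.0 y = 396.68
Solving: x ≈ 0.303, y ≈ 3.202 km (keep extra digits for the depth step; rounded: 0.3, 3.2).
Then from the Seismometer 1 sphere: z² = 94.10² − (x − 82.8)² − (y + 26.8)² with x = 0.303, y = 3.202, so z ≈ 33.896 ≈ 33.9 km.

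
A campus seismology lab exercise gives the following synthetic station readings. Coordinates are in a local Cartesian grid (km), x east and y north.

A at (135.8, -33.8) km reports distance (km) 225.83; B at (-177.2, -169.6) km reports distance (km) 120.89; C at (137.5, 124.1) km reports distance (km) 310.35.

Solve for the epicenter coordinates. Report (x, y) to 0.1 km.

Circle about each station: (x − 135.8)² + (y + 33.8)² = 225.83²; (x + 177.2)² + (y + 169.6)² = 120.89²; (x − 137.5)² + (y − 124.1)² = 310.35².
Subtracting the A equation from the B and C equations removes the quadratic terms:
-626.0 x − 271.6 y = 76964.72
3.4 x + 315.8 y = -30594.95
Solving the 2×2 system: x ≈ -81.3, y ≈ -96.0 km.

-81.3 km east, -96.0 km north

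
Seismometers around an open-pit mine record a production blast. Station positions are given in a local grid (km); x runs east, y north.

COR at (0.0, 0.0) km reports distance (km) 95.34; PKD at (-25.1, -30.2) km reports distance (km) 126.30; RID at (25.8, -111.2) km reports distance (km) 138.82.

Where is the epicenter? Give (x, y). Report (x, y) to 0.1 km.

(94.9, 9.2)

Circle about each station: x² + y² = 95.34²; (x + 25.1)² + (y + 30.2)² = 126.30²; (x − 25.8)² + (y + 111.2)² = 138.82².
Subtracting the COR equation from the PKD and RID equations removes the quadratic terms:
-50.2 x − 60.4 y = -5319.92
51.6 x − 222.4 y = 2849.80
Solving the 2×2 system: x ≈ 94.9, y ≈ 9.2 km.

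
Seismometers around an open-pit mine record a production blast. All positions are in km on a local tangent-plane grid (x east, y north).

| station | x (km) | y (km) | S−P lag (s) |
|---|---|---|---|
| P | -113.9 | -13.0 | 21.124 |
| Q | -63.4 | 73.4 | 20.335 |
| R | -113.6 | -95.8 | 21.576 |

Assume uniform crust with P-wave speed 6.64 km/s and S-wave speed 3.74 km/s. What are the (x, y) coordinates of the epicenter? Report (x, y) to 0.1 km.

Distance from S−P lag: d = Δt · v_P v_S / (v_P − v_S) = Δt · (6.64·3.74)/(6.64−3.74) ≈ 8.5633·Δt.
So d_P = 180.89, d_Q = 174.13, d_R = 184.76 km.
Circle about each station: (x + 113.9)² + (y + 13.0)² = 180.89²; (x + 63.4)² + (y − 73.4)² = 174.13²; (x + 113.6)² + (y + 95.8)² = 184.76².
Subtracting pairs of circle equations eliminates x²+y² and gives linear equations (the radical axes):
101.0 x + 172.8 y = -1335.15
0.6 x − 165.6 y = 7525.32
Solving the 2×2 system: x ≈ 64.1, y ≈ -45.2 km.

x ≈ 64.1 km, y ≈ -45.2 km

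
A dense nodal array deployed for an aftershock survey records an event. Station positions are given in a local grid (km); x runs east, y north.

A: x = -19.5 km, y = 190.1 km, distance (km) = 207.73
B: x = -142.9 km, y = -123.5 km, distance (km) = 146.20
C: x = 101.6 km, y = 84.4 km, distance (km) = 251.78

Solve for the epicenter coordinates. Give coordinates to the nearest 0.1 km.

Circle about each station: (x + 19.5)² + (y − 190.1)² = 207.73²; (x + 142.9)² + (y + 123.5)² = 146.20²; (x − 101.6)² + (y − 84.4)² = 251.78².
Subtracting pairs of circle equations eliminates x²+y² and gives linear equations (the radical axes):
-246.8 x − 627.2 y = 20931.71
242.2 x − 211.4 y = -39313.76
Solving the 2×2 system: x ≈ -142.5, y ≈ 22.7 km.

(-142.5, 22.7)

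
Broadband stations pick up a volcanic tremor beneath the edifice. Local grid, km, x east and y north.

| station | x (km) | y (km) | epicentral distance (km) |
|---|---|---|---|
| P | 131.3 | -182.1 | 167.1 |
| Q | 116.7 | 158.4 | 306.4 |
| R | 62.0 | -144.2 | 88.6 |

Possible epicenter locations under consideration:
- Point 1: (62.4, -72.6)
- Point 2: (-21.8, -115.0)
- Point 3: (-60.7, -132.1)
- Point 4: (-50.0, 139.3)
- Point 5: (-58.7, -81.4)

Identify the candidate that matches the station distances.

For each candidate, compare |candidate − station| to the reported distance:
Point 1: residuals P 37.7, Q 69.1, R 17.0 → max 69.1 km
Point 2: residuals P 0.1, Q 0.1, R 0.1 → max 0.1 km
Point 3: residuals P 31.3, Q 34.0, R 34.7 → max 34.7 km
Point 4: residuals P 201.9, Q 138.6, R 216.2 → max 216.2 km
Point 5: residuals P 47.9, Q 9.3, R 47.5 → max 47.9 km
Only Point 2 has all residuals ≈ 0.

Point 2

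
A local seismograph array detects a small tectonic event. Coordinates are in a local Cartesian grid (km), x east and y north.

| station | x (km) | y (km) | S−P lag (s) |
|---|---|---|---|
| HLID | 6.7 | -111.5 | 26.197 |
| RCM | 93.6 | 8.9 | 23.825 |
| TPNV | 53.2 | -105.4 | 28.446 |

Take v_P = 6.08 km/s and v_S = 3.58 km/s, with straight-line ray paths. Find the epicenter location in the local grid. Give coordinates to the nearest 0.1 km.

Distance from S−P lag: d = Δt · v_P v_S / (v_P − v_S) = Δt · (6.08·3.58)/(6.08−3.58) ≈ 8.7066·Δt.
So d_HLID = 228.09, d_RCM = 207.43, d_TPNV = 247.67 km.
Circle about each station: (x − 6.7)² + (y + 111.5)² = 228.09²; (x − 93.6)² + (y − 8.9)² = 207.43²; (x − 53.2)² + (y + 105.4)² = 247.67².
Subtracting the HLID equation from the RCM and TPNV equations removes the quadratic terms:
173.8 x + 240.8 y = 5360.87
93.0 x + 12.2 y = -7853.12
Solving the 2×2 system: x ≈ -96.5, y ≈ 91.9 km.

x ≈ -96.5 km, y ≈ 91.9 km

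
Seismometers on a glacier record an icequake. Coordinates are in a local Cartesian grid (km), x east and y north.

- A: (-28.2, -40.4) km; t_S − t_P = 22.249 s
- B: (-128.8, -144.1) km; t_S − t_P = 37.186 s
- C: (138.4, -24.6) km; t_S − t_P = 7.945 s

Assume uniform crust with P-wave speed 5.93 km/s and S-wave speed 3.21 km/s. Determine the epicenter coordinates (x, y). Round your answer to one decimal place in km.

Distance from S−P lag: d = Δt · v_P v_S / (v_P − v_S) = Δt · (5.93·3.21)/(5.93−3.21) ≈ 6.9983·Δt.
So d_A = 155.70, d_B = 260.24, d_C = 55.60 km.
Circle about each station: (x + 28.2)² + (y + 40.4)² = 155.70²; (x + 128.8)² + (y + 144.1)² = 260.24²; (x − 138.4)² + (y + 24.6)² = 55.60².
Subtracting pairs of circle equations eliminates x²+y² and gives linear equations (the radical axes):
-201.2 x − 207.4 y = -8555.52
333.2 x + 31.6 y = 38483.45
Solving the 2×2 system: x ≈ 122.9, y ≈ -78.0 km.
Check against A (with the unrounded x, y): √((x + 28.2)²+(y + 40.4)²) = 155.69 ≈ 155.70 km. ✓

122.9 km east, -78.0 km north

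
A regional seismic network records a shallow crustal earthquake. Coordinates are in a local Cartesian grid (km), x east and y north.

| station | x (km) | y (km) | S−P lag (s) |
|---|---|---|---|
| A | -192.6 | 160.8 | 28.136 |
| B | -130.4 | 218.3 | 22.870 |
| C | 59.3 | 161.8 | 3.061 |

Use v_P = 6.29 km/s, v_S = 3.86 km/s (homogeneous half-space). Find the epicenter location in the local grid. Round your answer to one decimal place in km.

Distance from S−P lag: d = Δt · v_P v_S / (v_P − v_S) = Δt · (6.29·3.86)/(6.29−3.86) ≈ 9.9915·Δt.
So d_A = 281.12, d_B = 228.51, d_C = 30.58 km.
Circle about each station: (x + 192.6)² + (y − 160.8)² = 281.12²; (x + 130.4)² + (y − 218.3)² = 228.51²; (x − 59.3)² + (y − 161.8)² = 30.58².
Subtracting the A equation from the B and C equations removes the quadratic terms:
124.4 x + 115.0 y = 28519.28
503.8 x + 2.0 y = 44837.65
Solving the 2×2 system: x ≈ 88.4, y ≈ 152.4 km.
Check against A (with the unrounded x, y): √((x + 192.6)²+(y − 160.8)²) = 281.12 ≈ 281.12 km. ✓

x ≈ 88.4 km, y ≈ 152.4 km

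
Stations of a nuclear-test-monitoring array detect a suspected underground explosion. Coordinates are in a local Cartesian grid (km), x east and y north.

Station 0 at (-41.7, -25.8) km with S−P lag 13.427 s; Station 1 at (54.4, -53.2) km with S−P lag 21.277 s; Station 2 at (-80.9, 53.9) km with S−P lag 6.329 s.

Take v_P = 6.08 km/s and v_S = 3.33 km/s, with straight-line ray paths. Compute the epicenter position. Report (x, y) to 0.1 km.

-38.4 km east, 73.0 km north

Distance from S−P lag: d = Δt · v_P v_S / (v_P − v_S) = Δt · (6.08·3.33)/(6.08−3.33) ≈ 7.3623·Δt.
So d_Station 0 = 98.85, d_Station 1 = 156.65, d_Station 2 = 46.60 km.
Circle about each station: (x + 41.7)² + (y + 25.8)² = 98.85²; (x − 54.4)² + (y + 53.2)² = 156.65²; (x + 80.9)² + (y − 53.9)² = 46.60².
Subtracting pairs of circle equations eliminates x²+y² and gives linear equations (the radical axes):
192.2 x − 54.8 y = -11382.83
-78.4 x + 159.4 y = 14645.25
Solving the 2×2 system: x ≈ -38.4, y ≈ 73.0 km.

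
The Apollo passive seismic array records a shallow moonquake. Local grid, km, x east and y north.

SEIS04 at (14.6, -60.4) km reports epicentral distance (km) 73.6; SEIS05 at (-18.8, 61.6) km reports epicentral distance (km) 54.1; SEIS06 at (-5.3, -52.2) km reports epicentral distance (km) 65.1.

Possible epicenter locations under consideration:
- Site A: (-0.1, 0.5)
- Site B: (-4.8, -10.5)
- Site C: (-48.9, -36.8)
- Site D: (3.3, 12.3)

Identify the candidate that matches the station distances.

Site D

For each candidate, compare |candidate − station| to the reported distance:
Site A: residuals SEIS04 11.0, SEIS05 9.8, SEIS06 12.1 → max 12.1 km
Site B: residuals SEIS04 20.1, SEIS05 19.3, SEIS06 23.4 → max 23.4 km
Site C: residuals SEIS04 5.9, SEIS05 48.8, SEIS06 18.9 → max 48.8 km
Site D: residuals SEIS04 0.0, SEIS05 0.1, SEIS06 0.0 → max 0.1 km
Only Site D has all residuals ≈ 0.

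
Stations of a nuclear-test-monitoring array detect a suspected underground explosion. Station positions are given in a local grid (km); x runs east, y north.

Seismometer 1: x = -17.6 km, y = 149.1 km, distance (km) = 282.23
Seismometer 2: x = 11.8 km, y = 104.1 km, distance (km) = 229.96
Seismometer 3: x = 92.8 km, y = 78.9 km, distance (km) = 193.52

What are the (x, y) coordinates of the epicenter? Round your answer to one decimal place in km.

Circle about each station: (x + 17.6)² + (y − 149.1)² = 282.23²; (x − 11.8)² + (y − 104.1)² = 229.96²; (x − 92.8)² + (y − 78.9)² = 193.52².
Subtracting pairs of circle equations eliminates x²+y² and gives linear equations (the radical axes):
58.8 x − 90.0 y = 15207.65
220.8 x − 140.4 y = 34500.26
Solving the 2×2 system: x ≈ 83.5, y ≈ -114.4 km.

(83.5, -114.4)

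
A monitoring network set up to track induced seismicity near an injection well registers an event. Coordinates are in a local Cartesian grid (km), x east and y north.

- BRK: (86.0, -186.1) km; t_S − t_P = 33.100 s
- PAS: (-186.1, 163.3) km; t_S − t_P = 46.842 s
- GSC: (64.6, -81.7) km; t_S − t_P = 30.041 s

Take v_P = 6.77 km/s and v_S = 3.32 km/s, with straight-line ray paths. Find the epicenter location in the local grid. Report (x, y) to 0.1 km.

(-123.6, -135.4)

Distance from S−P lag: d = Δt · v_P v_S / (v_P − v_S) = Δt · (6.77·3.32)/(6.77−3.32) ≈ 6.5149·Δt.
So d_BRK = 215.64, d_PAS = 305.17, d_GSC = 195.71 km.
Circle about each station: (x − 86.0)² + (y + 186.1)² = 215.64²; (x + 186.1)² + (y − 163.3)² = 305.17²; (x − 64.6)² + (y + 81.7)² = 195.71².
Subtracting the BRK equation from the PAS and GSC equations removes the quadratic terms:
-544.2 x + 698.8 y = -27357.23
-42.8 x + 208.8 y = -22982.95
Solving the 2×2 system: x ≈ -123.6, y ≈ -135.4 km.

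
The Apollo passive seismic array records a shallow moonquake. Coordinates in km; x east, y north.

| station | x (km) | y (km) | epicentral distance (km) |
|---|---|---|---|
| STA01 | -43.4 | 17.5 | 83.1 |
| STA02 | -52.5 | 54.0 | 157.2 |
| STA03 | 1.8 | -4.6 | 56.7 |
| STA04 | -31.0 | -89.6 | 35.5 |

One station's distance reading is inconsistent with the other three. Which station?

STA02

Solve using three stations at a time. Using STA01, STA03, STA04 (subtract circle equations pairwise → linear system) gives (x, y) ≈ (-12.2, -59.5).
Distances from that point to each station vs reported:
  STA01: calculated 83.1 vs reported 83.1 → residual 0.0 km
  STA02: calculated 120.4 vs reported 157.2 → residual 36.8 km
  STA03: calculated 56.7 vs reported 56.7 → residual 0.0 km
  STA04: calculated 35.5 vs reported 35.5 → residual 0.0 km
STA01, STA03, STA04 are mutually consistent (residuals ≈ 0); STA02 is off by 36.8 km.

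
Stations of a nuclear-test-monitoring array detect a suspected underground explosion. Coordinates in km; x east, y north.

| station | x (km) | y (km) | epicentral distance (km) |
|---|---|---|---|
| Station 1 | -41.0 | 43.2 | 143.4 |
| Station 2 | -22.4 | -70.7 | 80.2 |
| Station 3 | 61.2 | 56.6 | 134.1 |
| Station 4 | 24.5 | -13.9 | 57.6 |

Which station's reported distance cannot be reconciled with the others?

Station 3

Solve using three stations at a time. Using Station 1, Station 2, Station 4 (subtract circle equations pairwise → linear system) gives (x, y) ≈ (57.2, -61.3).
Distances from that point to each station vs reported:
  Station 1: calculated 143.4 vs reported 143.4 → residual 0.0 km
  Station 2: calculated 80.2 vs reported 80.2 → residual 0.0 km
  Station 3: calculated 117.9 vs reported 134.1 → residual 16.2 km
  Station 4: calculated 57.6 vs reported 57.6 → residual 0.0 km
Station 1, Station 2, Station 4 are mutually consistent (residuals ≈ 0); Station 3 is off by 16.2 km.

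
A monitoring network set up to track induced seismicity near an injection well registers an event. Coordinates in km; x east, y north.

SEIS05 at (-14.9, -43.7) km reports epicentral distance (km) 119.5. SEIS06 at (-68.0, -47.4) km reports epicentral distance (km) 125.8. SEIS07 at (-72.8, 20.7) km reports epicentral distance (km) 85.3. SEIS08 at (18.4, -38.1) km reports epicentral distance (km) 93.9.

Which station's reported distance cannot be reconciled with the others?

SEIS05

Solve using three stations at a time. Using SEIS06, SEIS07, SEIS08 (subtract circle equations pairwise → linear system) gives (x, y) ≈ (5.3, 54.8).
Distances from that point to each station vs reported:
  SEIS05: calculated 100.5 vs reported 119.5 → residual 19.0 km
  SEIS06: calculated 125.7 vs reported 125.8 → residual 0.1 km
  SEIS07: calculated 85.2 vs reported 85.3 → residual 0.1 km
  SEIS08: calculated 93.8 vs reported 93.9 → residual 0.1 km
SEIS06, SEIS07, SEIS08 are mutually consistent (residuals ≈ 0); SEIS05 is off by 19.0 km.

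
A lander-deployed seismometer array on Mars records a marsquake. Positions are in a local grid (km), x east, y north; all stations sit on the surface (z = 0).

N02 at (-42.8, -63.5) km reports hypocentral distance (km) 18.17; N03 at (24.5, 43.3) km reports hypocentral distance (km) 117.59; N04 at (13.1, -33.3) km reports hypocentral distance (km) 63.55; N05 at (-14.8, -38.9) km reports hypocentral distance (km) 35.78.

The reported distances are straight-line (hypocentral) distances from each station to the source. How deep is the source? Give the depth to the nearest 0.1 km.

Each station gives a sphere (x−x_i)² + (y−y_i)² + z² = d_i² (stations at z=0).
Subtracting the N02 sphere from N03 and N04: z² cancels, leaving linear equations in x and y:
134.6 x + 213.6 y = -16886.21
111.8 x + 60.4 y = -8292.04
Solving: x ≈ -47.697, y ≈ -48.999 km (keep extra digits for the depth step; rounded: -47.7, -49.0).
Then from the N02 sphere: z² = 18.17² − (x + 42.8)² − (y + 63.5)² with x = -47.697, y = -48.999, so z ≈ 9.792 ≈ 9.8 km.

depth ≈ 9.8 km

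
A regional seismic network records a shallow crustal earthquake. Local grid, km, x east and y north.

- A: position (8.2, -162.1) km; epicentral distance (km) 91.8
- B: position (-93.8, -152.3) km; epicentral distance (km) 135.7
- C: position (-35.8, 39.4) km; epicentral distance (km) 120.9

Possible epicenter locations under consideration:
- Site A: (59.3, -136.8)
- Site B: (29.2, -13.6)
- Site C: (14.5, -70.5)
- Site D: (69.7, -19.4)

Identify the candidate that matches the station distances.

For each candidate, compare |candidate − station| to the reported distance:
Site A: residuals A 34.8, B 18.2, C 79.3 → max 79.3 km
Site B: residuals A 58.2, B 49.7, C 37.0 → max 58.2 km
Site C: residuals A 0.0, B 0.0, C 0.0 → max 0.0 km
Site D: residuals A 63.6, B 75.0, C 0.1 → max 75.0 km
Only Site C has all residuals ≈ 0.

Site C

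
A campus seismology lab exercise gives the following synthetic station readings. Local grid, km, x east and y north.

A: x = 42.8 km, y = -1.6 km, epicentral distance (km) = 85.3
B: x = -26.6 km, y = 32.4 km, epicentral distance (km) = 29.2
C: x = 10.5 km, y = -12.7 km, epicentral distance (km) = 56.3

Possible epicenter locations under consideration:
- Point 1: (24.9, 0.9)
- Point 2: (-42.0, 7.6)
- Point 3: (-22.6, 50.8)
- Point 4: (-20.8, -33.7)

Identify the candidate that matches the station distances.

For each candidate, compare |candidate − station| to the reported distance:
Point 1: residuals A 67.2, B 31.2, C 36.5 → max 67.2 km
Point 2: residuals A 0.0, B 0.0, C 0.0 → max 0.0 km
Point 3: residuals A 1.5, B 10.4, C 15.3 → max 15.3 km
Point 4: residuals A 14.1, B 37.2, C 18.6 → max 37.2 km
Only Point 2 has all residuals ≈ 0.

Point 2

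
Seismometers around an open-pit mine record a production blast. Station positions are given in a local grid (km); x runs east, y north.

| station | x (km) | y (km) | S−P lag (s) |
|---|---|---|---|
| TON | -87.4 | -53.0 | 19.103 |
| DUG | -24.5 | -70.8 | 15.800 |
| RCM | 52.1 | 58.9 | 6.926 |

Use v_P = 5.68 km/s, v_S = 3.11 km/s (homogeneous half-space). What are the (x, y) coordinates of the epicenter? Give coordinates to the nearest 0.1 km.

Distance from S−P lag: d = Δt · v_P v_S / (v_P − v_S) = Δt · (5.68·3.11)/(5.68−3.11) ≈ 6.8735·Δt.
So d_TON = 131.30, d_DUG = 108.60, d_RCM = 47.61 km.
Circle about each station: (x + 87.4)² + (y + 53.0)² = 131.30²; (x + 24.5)² + (y + 70.8)² = 108.60²; (x − 52.1)² + (y − 58.9)² = 47.61².
Subtracting the TON equation from the DUG and RCM equations removes the quadratic terms:
125.8 x − 35.6 y = 610.86
279.0 x + 223.8 y = 10708.84
Solving the 2×2 system: x ≈ 13.6, y ≈ 30.9 km.

13.6 km east, 30.9 km north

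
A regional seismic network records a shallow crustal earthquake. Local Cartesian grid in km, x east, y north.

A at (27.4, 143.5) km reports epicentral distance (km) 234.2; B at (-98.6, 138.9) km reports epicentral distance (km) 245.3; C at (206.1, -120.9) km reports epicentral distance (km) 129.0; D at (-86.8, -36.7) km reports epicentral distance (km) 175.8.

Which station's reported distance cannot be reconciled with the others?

Solve using three stations at a time. Using A, C, D (subtract circle equations pairwise → linear system) gives (x, y) ≈ (82.5, -84.1).
Distances from that point to each station vs reported:
  A: calculated 234.2 vs reported 234.2 → residual 0.0 km
  B: calculated 287.3 vs reported 245.3 → residual 42.0 km
  C: calculated 129.0 vs reported 129.0 → residual 0.0 km
  D: calculated 175.8 vs reported 175.8 → residual 0.0 km
A, C, D are mutually consistent (residuals ≈ 0); B is off by 42.0 km.

B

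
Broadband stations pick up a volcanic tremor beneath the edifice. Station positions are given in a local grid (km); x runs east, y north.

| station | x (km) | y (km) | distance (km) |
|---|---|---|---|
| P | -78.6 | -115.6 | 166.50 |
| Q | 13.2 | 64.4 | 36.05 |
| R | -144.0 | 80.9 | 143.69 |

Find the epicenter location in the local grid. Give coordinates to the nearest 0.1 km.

x ≈ -7.8 km, y ≈ 35.1 km

Circle about each station: (x + 78.6)² + (y + 115.6)² = 166.50²; (x − 13.2)² + (y − 64.4)² = 36.05²; (x + 144.0)² + (y − 80.9)² = 143.69².
Subtracting the P equation from the Q and R equations removes the quadratic terms:
183.6 x + 360.0 y = 11202.93
-130.8 x + 393.0 y = 14814.92
Solving the 2×2 system: x ≈ -7.8, y ≈ 35.1 km.
Check against P (with the unrounded x, y): √((x + 78.6)²+(y + 115.6)²) = 166.50 ≈ 166.50 km. ✓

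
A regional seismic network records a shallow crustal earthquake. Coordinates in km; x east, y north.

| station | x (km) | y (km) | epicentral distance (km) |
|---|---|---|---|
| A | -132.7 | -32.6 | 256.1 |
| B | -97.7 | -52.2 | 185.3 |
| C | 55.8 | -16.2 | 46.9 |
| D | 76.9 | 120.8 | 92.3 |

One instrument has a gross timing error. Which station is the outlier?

A

Solve using three stations at a time. Using B, C, D (subtract circle equations pairwise → linear system) gives (x, y) ≈ (68.9, 28.8).
Distances from that point to each station vs reported:
  A: calculated 210.8 vs reported 256.1 → residual 45.3 km
  B: calculated 185.3 vs reported 185.3 → residual 0.0 km
  C: calculated 46.9 vs reported 46.9 → residual 0.0 km
  D: calculated 92.3 vs reported 92.3 → residual 0.0 km
B, C, D are mutually consistent (residuals ≈ 0); A is off by 45.3 km.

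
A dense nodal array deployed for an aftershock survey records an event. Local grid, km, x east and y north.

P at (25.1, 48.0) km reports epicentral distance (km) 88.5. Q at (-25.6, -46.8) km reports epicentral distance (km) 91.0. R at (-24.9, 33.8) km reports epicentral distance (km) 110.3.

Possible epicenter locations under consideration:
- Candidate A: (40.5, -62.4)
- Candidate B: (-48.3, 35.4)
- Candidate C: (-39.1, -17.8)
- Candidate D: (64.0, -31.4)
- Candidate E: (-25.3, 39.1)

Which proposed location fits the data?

For each candidate, compare |candidate − station| to the reported distance:
Candidate A: residuals P 23.0, Q 23.1, R 6.0 → max 23.1 km
Candidate B: residuals P 14.0, Q 5.7, R 86.8 → max 86.8 km
Candidate C: residuals P 3.4, Q 59.0, R 56.8 → max 59.0 km
Candidate D: residuals P 0.1, Q 0.1, R 0.1 → max 0.1 km
Candidate E: residuals P 37.3, Q 5.1, R 105.0 → max 105.0 km
Only Candidate D has all residuals ≈ 0.

Candidate D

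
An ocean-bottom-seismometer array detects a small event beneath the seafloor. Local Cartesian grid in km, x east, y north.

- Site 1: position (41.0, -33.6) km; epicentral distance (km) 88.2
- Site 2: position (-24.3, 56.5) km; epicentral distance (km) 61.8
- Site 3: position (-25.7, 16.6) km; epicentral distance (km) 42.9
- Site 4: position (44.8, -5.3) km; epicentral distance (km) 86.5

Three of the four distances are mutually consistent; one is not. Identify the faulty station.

Site 3

Solve using three stations at a time. Using Site 1, Site 2, Site 4 (subtract circle equations pairwise → linear system) gives (x, y) ≈ (-41.7, -2.8).
Distances from that point to each station vs reported:
  Site 1: calculated 88.2 vs reported 88.2 → residual 0.0 km
  Site 2: calculated 61.8 vs reported 61.8 → residual 0.0 km
  Site 3: calculated 25.2 vs reported 42.9 → residual 17.7 km
  Site 4: calculated 86.5 vs reported 86.5 → residual 0.0 km
Site 1, Site 2, Site 4 are mutually consistent (residuals ≈ 0); Site 3 is off by 17.7 km.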